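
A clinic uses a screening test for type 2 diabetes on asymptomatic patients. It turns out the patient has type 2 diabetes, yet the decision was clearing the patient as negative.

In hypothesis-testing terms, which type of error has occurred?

Type II error

The null hypothesis here is that the patient does not have type 2 diabetes.
'Clearing the patient as negative' corresponds to failing to reject H₀.
H₀ was not rejected but H₀ is false — a Type II error (false negative).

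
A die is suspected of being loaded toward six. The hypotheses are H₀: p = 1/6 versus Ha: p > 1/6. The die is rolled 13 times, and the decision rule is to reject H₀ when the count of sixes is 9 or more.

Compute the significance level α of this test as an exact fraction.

53849/1451188224

The Type I error probability is α = P(K ≥ 9) computed under H₀, where K ~ Binomial(13, 1/6).
Summing C(13,j)(1/6)^j(5/6)^{13−j} for j = 9,…,13 gives 53849/1451188224.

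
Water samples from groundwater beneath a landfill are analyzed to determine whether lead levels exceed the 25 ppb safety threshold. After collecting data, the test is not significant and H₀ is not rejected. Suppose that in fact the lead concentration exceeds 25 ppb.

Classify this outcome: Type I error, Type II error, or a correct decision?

Type II error

The conventional null hypothesis here is that the lead concentration is at or below 25 ppb (safe).
H₀ was not rejected, but H₀ is actually false.
Failing to reject a false null hypothesis is a Type II error (false negative).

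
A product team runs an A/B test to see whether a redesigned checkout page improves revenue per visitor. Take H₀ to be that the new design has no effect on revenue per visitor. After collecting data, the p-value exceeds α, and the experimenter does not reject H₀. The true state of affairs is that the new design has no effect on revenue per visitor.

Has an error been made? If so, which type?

The test retained a true H₀ — the decision matches the true state.

No error (correct decision).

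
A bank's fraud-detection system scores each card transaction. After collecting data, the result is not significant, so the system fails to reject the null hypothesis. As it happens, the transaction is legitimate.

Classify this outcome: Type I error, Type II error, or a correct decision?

The conventional null hypothesis here is that the transaction is legitimate.
The test retained a true H₀ — the decision matches the true state.

Neither — the decision is correct.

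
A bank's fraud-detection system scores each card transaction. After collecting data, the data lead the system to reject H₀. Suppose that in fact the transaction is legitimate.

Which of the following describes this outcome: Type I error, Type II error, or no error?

Type I error

The conventional null hypothesis here is that the transaction is legitimate.
H₀ was rejected, but H₀ is actually true.
Rejecting a true null hypothesis is a Type I error (false positive).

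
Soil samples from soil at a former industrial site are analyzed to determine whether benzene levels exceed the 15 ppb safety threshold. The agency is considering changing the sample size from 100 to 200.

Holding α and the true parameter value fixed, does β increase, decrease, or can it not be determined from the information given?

It decreases.

More data shrinks sampling variability; the test statistic under Ha concentrates further from the null value, making rejection more likely.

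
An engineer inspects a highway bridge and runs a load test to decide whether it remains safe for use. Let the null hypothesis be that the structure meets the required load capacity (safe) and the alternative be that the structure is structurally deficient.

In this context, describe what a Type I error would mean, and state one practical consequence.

A Type I error would mean concluding that the structure is structurally deficient when in fact the structure meets the required load capacity (safe). Consequence: a sound structure is closed unnecessarily, at significant cost and disruption.

A Type I error is rejecting H₀ when H₀ is true.
Here that means closing the structure for repairs when actually the structure meets the required load capacity (safe).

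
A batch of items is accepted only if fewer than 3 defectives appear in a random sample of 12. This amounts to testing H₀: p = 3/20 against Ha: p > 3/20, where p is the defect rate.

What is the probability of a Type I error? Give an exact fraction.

The significance level is the probability, assuming p = 3/20, of seeing 3 or more defectives in 12 draws.
Computing the lower-tail complement: 1 − 602782176234251/819200000000000 = 216417823765749/819200000000000.

216417823765749/819200000000000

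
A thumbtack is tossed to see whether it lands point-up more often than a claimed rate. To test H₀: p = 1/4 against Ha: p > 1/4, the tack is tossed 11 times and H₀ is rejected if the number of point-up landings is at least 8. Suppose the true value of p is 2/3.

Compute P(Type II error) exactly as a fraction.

31145/59049

Under the alternative p = 2/3, S ~ Binomial(11, 2/3); β is the probability the test does not reject, P(S < 8).
Summing C(11,j)·(2/3)^j·(1/3)^{11-j} for j = 0..7 gives 31145/59049.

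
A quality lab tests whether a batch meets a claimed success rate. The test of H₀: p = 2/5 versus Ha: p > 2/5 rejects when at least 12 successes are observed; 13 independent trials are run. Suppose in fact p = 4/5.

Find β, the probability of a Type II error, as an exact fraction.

935490453/1220703125

Under the alternative p = 4/5, S ~ Binomial(13, 4/5); β is the probability the test does not reject, P(S < 12).
Equivalently, β = 1 − P(S ≥ 12) = 935490453/1220703125.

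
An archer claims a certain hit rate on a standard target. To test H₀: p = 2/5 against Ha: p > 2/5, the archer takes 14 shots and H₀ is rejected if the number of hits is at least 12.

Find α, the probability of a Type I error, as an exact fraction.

3715072/6103515625

Under H₀, Y ~ Binomial(14, 2/5), and α = P(Y ≥ 12).
Summing C(14,j)(2/5)^j(3/5)^{14−j} for j = 12,…,14 gives 3715072/6103515625.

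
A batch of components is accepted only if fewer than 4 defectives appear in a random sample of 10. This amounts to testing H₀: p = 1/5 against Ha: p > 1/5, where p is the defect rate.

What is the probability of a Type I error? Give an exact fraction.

Under H₀, X ~ Binomial(10, 1/5); the Type I error rate is P(X ≥ 4).
Via the complement, α = 1 − Σ_{j=0}^{3} C(10,j)(1/5)^j(4/5)^{10-j} = 1180409/9765625.

1180409/9765625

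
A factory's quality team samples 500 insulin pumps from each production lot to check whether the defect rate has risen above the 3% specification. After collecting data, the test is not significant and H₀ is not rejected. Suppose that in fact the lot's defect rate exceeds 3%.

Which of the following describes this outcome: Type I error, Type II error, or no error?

The conventional null hypothesis here is that the lot's defect rate is 3% (within specification).
H₀ was not rejected, but H₀ is actually false.
Failing to reject a false null hypothesis is a Type II error (false negative).

Type II error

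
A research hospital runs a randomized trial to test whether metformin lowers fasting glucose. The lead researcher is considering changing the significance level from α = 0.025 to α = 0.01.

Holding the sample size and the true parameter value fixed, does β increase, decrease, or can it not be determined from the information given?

A smaller α moves the rejection region further into the tail. With the alternative true, more outcomes now fall outside the rejection region, so failing to reject becomes more likely.

It increases.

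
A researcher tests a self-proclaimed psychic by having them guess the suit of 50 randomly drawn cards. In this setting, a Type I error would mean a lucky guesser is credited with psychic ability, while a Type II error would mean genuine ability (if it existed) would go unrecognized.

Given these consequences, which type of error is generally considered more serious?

Type I error

The Type I consequence (a lucky guesser is credited with psychic ability) is more severe than the Type II consequence (genuine ability (if it existed) would go unrecognized).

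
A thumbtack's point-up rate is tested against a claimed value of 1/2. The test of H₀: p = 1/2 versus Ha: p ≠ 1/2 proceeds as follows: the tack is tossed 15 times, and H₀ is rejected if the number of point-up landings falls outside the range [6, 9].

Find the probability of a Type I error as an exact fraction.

309/1024

α = P(S ≤ 5 or S ≥ 10 | p = 1/2), S ~ Binomial(15, 1/2).
By symmetry, α = 2·P(S ≤ 5) = 2·(1 + 15 + 105 + 455 + 1365 + 3003)/32768 = 9888/32768 = 309/1024.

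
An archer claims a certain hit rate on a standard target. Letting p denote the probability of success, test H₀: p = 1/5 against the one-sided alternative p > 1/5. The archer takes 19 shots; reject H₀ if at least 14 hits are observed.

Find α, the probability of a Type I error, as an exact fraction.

12964157/19073486328125

The Type I error probability is α = P(K ≥ 14) computed under H₀, where K ~ Binomial(19, 1/5).
Adding the binomial terms for j = 14 through 19 with p = 1/5 yields 12964157/19073486328125.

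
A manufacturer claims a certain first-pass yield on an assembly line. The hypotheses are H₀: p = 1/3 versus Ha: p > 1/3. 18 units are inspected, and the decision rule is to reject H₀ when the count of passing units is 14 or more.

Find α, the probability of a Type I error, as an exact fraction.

The Type I error probability is α = P(Y ≥ 14) computed under H₀, where Y ~ Binomial(18, 1/3).
P(Y ≥ 14) = Σ_{j=14}^{18} C(18,j)·(1/3)^j·(2/3)^{18-j} = 56137/387420489.

56137/387420489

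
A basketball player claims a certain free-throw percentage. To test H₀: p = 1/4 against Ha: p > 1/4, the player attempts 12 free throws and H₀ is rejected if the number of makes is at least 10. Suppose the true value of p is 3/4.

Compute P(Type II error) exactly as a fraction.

A Type II error is failing to reject when Ha holds: with p = 3/4, β = P(K ≤ 9).
Adding the binomial probabilities P(K=0)+…+P(K=9) at p = 3/4 gives 10222777/16777216.

10222777/16777216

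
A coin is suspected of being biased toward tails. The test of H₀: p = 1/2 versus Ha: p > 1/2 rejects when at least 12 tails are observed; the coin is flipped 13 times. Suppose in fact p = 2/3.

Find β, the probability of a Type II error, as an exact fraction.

A Type II error is failing to reject when Ha holds: with p = 2/3, β = P(S ≤ 11).
Adding the binomial probabilities P(S=0)+…+P(S=11) at p = 2/3 gives 510961/531441.

510961/531441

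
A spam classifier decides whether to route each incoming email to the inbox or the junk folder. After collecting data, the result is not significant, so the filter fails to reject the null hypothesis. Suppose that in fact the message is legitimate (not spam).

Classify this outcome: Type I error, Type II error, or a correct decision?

The conventional null hypothesis here is that the message is legitimate (not spam).
The test retained a true H₀ — the decision matches the true state.

Neither — the decision is correct.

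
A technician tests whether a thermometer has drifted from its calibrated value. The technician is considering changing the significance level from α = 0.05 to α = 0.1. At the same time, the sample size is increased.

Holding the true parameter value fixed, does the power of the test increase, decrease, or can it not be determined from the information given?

A larger α widens the rejection region, so when the alternative is true more outcomes lead to rejection — failing to reject becomes less likely. Increasing n separates the H₀ and Ha sampling distributions, so under Ha fewer outcomes land in the acceptance region. Both changes push β in the same direction.
Since power = 1 − β and β decreases, power increases.

It increases.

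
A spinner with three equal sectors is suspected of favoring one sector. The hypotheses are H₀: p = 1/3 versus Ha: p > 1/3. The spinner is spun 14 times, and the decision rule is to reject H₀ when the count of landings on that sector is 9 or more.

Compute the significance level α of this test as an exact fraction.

The Type I error probability is α = P(S ≥ 9) computed under H₀, where S ~ Binomial(14, 1/3).
P(S ≥ 9) = Σ_{j=9}^{14} C(14,j)·(1/3)^j·(2/3)^{14-j} = 9265/531441.

9265/531441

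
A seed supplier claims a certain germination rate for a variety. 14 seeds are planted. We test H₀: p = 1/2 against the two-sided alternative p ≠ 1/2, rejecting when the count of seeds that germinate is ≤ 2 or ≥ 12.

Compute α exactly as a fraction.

α = P(S ≤ 2 or S ≥ 12 | p = 1/2), S ~ Binomial(14, 1/2).
By symmetry, α = 2·P(S ≤ 2) = 2·(1 + 14 + 91)/16384 = 212/16384 = 53/4096.

53/4096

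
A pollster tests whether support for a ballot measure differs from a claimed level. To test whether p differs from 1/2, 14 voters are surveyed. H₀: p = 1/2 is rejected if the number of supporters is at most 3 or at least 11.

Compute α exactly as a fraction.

Under H₀, Y ~ Binomial(14, 1/2); α is the probability of landing in either tail, P(Y ≤ 3) + P(Y ≥ 11).
The two tails are symmetric, so α = 2·(1 + 14 + 91 + 364)/2^14 = 940/16384 = 235/4096.

235/4096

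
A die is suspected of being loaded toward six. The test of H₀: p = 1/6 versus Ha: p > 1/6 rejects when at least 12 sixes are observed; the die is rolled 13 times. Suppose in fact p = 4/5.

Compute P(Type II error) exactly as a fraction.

Under the alternative p = 4/5, S ~ Binomial(13, 4/5); β is the probability the test does not reject, P(S < 12).
Summing C(13,j)·(4/5)^j·(1/5)^{13-j} for j = 0..11 gives 935490453/1220703125.

935490453/1220703125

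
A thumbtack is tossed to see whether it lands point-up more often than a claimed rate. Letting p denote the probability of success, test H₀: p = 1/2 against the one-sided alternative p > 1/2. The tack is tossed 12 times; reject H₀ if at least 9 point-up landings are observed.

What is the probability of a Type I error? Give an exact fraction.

299/4096

The Type I error probability is α = P(S ≥ 9) computed under H₀, where S ~ Binomial(12, 1/2).
That's C(12,9) + C(12,10) + C(12,11) + C(12,12) over 2^12, i.e. (220 + 66 + 12 + 1)/4096 = 299/4096.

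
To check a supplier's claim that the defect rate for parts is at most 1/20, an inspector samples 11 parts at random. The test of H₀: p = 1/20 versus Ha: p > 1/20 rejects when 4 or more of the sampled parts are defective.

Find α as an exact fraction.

Under H₀, Y ~ Binomial(11, 1/20); the Type I error rate is P(Y ≥ 4).
Computing the lower-tail complement: 1 − 5112052475341/5120000000000 = 7947524659/5120000000000.

7947524659/5120000000000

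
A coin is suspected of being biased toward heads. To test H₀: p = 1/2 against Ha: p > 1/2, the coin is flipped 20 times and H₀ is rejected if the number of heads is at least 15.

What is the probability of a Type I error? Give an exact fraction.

Under H₀, S ~ Binomial(20, 1/2), and α = P(S ≥ 15).
That's C(20,15) + C(20,16) + C(20,17) + C(20,18) + C(20,19) + C(20,20) over 2^20, i.e. (15504 + 4845 + 1140 + 190 + 20 + 1)/1048576 = 21700/1048576 = 5425/262144.

5425/262144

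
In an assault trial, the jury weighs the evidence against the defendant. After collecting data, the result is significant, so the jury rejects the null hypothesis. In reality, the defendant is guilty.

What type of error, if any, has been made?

No error (correct decision).

The conventional null hypothesis here is that the defendant is innocent.
The test rejected a false H₀ — the decision matches the true state.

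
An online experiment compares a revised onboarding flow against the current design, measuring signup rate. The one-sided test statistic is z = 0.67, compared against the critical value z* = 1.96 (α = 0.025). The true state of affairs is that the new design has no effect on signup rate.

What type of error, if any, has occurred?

The conventional null hypothesis is that the new design has no effect on signup rate.
Since z = 0.67 ≤ z* = 1.96, H₀ is not rejected.
H₀ is true (actually the new design has no effect on signup rate).
The decision matches the true state — no error.

No error — this is a correct decision.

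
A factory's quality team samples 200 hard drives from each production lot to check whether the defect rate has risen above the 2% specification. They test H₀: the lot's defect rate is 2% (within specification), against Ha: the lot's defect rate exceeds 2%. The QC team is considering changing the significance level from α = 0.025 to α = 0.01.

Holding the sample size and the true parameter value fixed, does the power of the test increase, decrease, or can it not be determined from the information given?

It decreases.

A smaller α moves the rejection region further into the tail. With the alternative true, more outcomes now fall outside the rejection region, so failing to reject becomes more likely.
Since power = 1 − β and β increases, power decreases.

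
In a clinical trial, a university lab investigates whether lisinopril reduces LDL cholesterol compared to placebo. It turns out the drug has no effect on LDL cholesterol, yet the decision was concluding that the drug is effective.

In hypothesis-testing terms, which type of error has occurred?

Type I error

The null hypothesis here is that the drug has no effect on LDL cholesterol.
'Concluding that the drug is effective' corresponds to rejecting H₀.
H₀ was rejected but H₀ is true — a Type I error (false positive).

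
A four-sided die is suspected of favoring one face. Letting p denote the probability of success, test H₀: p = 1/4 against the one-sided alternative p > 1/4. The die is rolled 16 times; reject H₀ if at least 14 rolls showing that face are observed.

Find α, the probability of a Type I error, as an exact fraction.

1129/4294967296

α = P(reject H₀ | H₀ true) = P(S ≥ 14 | p = 1/4), with S ~ Binomial(16, 1/4).
P(S ≥ 14) = Σ_{j=14}^{16} C(16,j)·(1/4)^j·(3/4)^{16-j} = 1129/4294967296.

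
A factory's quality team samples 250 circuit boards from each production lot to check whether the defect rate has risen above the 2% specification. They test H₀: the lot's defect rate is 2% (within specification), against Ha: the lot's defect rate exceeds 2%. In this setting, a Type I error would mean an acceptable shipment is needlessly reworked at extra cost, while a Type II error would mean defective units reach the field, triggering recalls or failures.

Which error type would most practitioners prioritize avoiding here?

Type II error

The Type II consequence (defective units reach the field, triggering recalls or failures) is more severe than the Type I consequence (an acceptable shipment is needlessly reworked at extra cost).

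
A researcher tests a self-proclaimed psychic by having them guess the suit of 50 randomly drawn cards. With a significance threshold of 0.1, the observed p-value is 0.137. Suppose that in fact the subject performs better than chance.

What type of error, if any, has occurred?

Type II error

The conventional null hypothesis is that the subject is guessing at random (p = 1/4).
Since p = 0.137 ≥ α = 0.1, H₀ is not rejected.
H₀ is false (actually the subject performs better than chance).
Failing to reject a false H₀ is a Type II error.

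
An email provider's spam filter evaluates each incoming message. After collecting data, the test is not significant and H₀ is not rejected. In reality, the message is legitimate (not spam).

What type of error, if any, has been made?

No error — this is a correct decision.

The conventional null hypothesis here is that the message is legitimate (not spam).
The test retained a true H₀ — the decision matches the true state.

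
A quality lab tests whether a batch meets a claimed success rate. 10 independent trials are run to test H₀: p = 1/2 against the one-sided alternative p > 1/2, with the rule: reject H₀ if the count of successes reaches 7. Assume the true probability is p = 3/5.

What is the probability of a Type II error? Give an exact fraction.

Under the alternative p = 3/5, S ~ Binomial(10, 3/5); β is the probability the test does not reject, P(S < 7).
Adding the binomial probabilities P(S=0)+…+P(S=6) at p = 3/5 gives 6032416/9765625.

6032416/9765625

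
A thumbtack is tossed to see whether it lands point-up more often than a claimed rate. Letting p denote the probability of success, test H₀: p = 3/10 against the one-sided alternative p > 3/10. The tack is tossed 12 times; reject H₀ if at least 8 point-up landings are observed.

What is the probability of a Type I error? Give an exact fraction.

α = P(reject H₀ | H₀ true) = P(S ≥ 8 | p = 3/10), with S ~ Binomial(12, 3/10).
P(S ≥ 8) = Σ_{j=8}^{12} C(12,j)·(3/10)^j·(7/10)^{12-j} = 948937113/100000000000.

948937113/100000000000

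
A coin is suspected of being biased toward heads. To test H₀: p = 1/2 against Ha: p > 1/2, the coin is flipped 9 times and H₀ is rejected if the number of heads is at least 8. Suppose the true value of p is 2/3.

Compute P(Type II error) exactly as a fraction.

16867/19683

A Type II error is failing to reject when Ha holds: with p = 2/3, β = P(S ≤ 7).
Summing C(9,j)·(2/3)^j·(1/3)^{9-j} for j = 0..7 gives 16867/19683.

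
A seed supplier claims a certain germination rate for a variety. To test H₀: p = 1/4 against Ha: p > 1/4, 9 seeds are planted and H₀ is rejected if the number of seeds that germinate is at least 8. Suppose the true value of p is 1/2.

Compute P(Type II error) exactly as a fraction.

251/256

A Type II error is failing to reject when Ha holds: with p = 1/2, β = P(S ≤ 7).
Equivalently, β = 1 − P(S ≥ 8) = 251/256.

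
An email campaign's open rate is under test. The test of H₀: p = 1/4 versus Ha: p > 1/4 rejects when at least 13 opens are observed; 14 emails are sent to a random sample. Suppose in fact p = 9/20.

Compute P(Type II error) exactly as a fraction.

β = P(fail to reject H₀ | Ha true) = P(X ≤ 12 | p = 9/20), X ~ Binomial(14, 9/20).
Summing C(14,j)·(9/20)^j·(11/20)^{14-j} for j = 0..12 gives 1637985675869982373/1638400000000000000.

1637985675869982373/1638400000000000000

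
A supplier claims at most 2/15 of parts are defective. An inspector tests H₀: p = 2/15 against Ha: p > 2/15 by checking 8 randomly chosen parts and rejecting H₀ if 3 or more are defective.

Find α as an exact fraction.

67527008/854296875

α = P(reject H₀ | H₀ true) = P(K ≥ 3 | p = 2/15), K ~ Binomial(8, 2/15).
Via the complement, α = 1 − Σ_{j=0}^{2} C(8,j)(2/15)^j(13/15)^{8-j} = 67527008/854296875.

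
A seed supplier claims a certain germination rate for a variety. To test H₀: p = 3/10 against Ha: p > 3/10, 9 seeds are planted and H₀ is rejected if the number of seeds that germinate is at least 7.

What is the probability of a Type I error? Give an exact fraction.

α = P(reject H₀ | H₀ true) = P(S ≥ 7 | p = 3/10), with S ~ Binomial(9, 3/10).
Summing C(9,j)(3/10)^j(7/10)^{9−j} for j = 7,…,9 gives 2145447/500000000.

2145447/500000000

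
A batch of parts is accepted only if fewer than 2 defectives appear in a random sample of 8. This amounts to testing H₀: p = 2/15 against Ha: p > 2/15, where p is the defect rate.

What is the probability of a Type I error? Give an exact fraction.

Under H₀, Y ~ Binomial(8, 2/15); the Type I error rate is P(Y ≥ 2).
Computing the lower-tail complement: 1 − 1819706993/2562890625 = 743183632/2562890625.

743183632/2562890625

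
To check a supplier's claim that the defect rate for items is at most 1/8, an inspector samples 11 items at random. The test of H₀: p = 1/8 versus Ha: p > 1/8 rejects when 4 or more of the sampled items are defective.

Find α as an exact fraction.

The significance level is the probability, assuming p = 1/8, of seeing 4 or more defectives in 11 draws.
α = 1 − P(K ≤ 3) = 1 − 1031899379/1073741824 = 41842445/1073741824.

41842445/1073741824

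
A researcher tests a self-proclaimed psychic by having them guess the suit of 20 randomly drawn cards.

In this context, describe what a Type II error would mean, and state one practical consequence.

A Type II error would mean concluding that the subject is guessing at random (p = 1/4) (or at least failing to establish that the subject performs better than chance) when in fact the subject performs better than chance. Consequence: genuine ability (if it existed) would go unrecognized.

With the conventional null hypothesis that the subject is guessing at random (p = 1/4):
A Type II error is failing to reject H₀ when H₀ is false.
Here that means concluding there is no evidence of ability when actually the subject performs better than chance.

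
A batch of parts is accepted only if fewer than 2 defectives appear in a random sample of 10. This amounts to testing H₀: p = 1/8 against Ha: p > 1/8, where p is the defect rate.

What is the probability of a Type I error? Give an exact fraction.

α = P(reject H₀ | H₀ true) = P(S ≥ 2 | p = 1/8), S ~ Binomial(10, 1/8).
α = 1 − P(S ≤ 1) = 1 − 686011319/1073741824 = 387730505/1073741824.

387730505/1073741824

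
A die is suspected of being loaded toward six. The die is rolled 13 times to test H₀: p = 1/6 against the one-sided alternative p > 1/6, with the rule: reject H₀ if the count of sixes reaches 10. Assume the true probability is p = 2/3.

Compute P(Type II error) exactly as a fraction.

1080275/1594323

Under the alternative p = 2/3, Y ~ Binomial(13, 2/3); β is the probability the test does not reject, P(Y < 10).
Adding the binomial probabilities P(Y=0)+…+P(Y=9) at p = 2/3 gives 1080275/1594323.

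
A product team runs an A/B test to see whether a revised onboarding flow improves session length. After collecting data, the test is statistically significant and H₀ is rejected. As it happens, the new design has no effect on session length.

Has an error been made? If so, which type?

Type I error

The conventional null hypothesis here is that the new design has no effect on session length.
H₀ was rejected, but H₀ is actually true.
Rejecting a true null hypothesis is a Type I error (false positive).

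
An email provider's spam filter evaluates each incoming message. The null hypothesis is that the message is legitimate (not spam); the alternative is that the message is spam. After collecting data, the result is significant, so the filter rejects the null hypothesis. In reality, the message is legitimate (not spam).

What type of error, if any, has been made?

Type I error

H₀ was rejected, but H₀ is actually true.
Rejecting a true null hypothesis is a Type I error (false positive).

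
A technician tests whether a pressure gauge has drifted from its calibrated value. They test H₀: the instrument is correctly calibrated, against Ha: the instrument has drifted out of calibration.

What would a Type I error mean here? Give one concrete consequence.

A Type I error would mean concluding that the instrument has drifted out of calibration when in fact the instrument is correctly calibrated. Consequence: a properly working instrument is taken offline unnecessarily.

A Type I error is rejecting H₀ when H₀ is true.
Here that means pulling the instrument for recalibration when actually the instrument is correctly calibrated.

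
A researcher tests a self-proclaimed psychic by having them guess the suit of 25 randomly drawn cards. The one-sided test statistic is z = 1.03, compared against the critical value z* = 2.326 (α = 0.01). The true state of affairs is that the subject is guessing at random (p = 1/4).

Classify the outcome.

The conventional null hypothesis is that the subject is guessing at random (p = 1/4).
Since z = 1.03 ≤ z* = 2.326, H₀ is not rejected.
H₀ is true (actually the subject is guessing at random (p = 1/4)).
The decision matches the true state — no error.

Neither — the decision is correct.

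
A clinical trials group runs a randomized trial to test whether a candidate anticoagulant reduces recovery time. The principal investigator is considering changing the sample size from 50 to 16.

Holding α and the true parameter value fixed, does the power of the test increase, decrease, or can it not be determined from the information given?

It decreases.

With less data the test statistic is noisier; under Ha, more outcomes land inside the acceptance region.
Since power = 1 − β and β increases, power decreases.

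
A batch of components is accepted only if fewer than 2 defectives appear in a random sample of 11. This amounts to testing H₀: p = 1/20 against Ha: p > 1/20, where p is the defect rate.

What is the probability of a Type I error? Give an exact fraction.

The significance level is the probability, assuming p = 1/20, of seeing 2 or more defectives in 11 draws.
Computing the lower-tail complement: 1 − 18393198773403/20480000000000 = 2086801226597/20480000000000.

2086801226597/20480000000000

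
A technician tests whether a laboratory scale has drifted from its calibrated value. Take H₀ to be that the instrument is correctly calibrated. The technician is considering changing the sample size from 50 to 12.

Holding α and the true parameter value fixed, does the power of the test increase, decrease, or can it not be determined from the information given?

It decreases.

Reducing n widens both sampling distributions, so the test has less ability to distinguish Ha from H₀.
Since power = 1 − β and β increases, power decreases.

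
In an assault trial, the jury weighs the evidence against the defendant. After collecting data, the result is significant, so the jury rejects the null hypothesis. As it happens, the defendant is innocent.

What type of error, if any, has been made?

Type I error

The conventional null hypothesis here is that the defendant is innocent.
H₀ was rejected, but H₀ is actually true.
Rejecting a true null hypothesis is a Type I error (false positive).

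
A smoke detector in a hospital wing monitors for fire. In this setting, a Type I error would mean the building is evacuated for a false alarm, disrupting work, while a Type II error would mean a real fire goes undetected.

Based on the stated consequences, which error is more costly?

Type II error

The Type II consequence (a real fire goes undetected) is more severe than the Type I consequence (the building is evacuated for a false alarm, disrupting work).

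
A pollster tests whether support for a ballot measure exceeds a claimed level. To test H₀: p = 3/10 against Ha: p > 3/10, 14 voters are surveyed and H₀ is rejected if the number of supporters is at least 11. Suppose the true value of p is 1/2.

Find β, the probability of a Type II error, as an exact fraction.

7957/8192

Under the alternative p = 1/2, S ~ Binomial(14, 1/2); β is the probability the test does not reject, P(S < 11).
Adding the binomial probabilities P(S=0)+…+P(S=10) at p = 1/2 gives 7957/8192.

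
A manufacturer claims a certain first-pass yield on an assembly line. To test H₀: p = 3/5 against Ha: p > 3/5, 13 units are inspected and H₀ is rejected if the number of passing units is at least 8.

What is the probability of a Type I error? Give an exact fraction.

701167509/1220703125

α = P(reject H₀ | H₀ true) = P(X ≥ 8 | p = 3/5), with X ~ Binomial(13, 3/5).
P(X ≥ 8) = Σ_{j=8}^{13} C(13,j)·(3/5)^j·(2/5)^{13-j} = 701167509/1220703125.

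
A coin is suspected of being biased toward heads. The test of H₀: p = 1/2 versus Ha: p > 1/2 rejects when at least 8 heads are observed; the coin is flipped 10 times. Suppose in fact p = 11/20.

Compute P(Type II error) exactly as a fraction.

2305127290491/2560000000000

Under the alternative p = 11/20, K ~ Binomial(10, 11/20); β is the probability the test does not reject, P(K < 8).
Summing C(10,j)·(11/20)^j·(9/20)^{10-j} for j = 0..7 gives 2305127290491/2560000000000.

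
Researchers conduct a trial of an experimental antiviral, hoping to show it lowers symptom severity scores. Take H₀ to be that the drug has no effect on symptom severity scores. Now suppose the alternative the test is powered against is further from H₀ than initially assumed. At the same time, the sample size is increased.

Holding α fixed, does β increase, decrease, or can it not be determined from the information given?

It decreases.

The further the true parameter sits from the null value, the more of the Ha sampling distribution falls in the rejection region. Increasing n separates the H₀ and Ha sampling distributions, so under Ha fewer outcomes land in the acceptance region. Both changes push β in the same direction.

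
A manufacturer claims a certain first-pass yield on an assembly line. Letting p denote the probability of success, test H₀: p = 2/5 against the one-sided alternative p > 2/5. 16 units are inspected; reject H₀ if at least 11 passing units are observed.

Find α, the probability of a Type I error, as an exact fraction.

2920824832/152587890625

Under H₀, K ~ Binomial(16, 2/5), and α = P(K ≥ 11).
Summing C(16,j)(2/5)^j(3/5)^{16−j} for j = 11,…,16 gives 2920824832/152587890625.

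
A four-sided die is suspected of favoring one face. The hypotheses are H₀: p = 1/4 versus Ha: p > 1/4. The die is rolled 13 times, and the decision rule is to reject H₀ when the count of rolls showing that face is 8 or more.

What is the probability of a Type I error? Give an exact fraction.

Under H₀, Y ~ Binomial(13, 1/4), and α = P(Y ≥ 8).
P(Y ≥ 8) = Σ_{j=8}^{13} C(13,j)·(1/4)^j·(3/4)^{13-j} = 23695/4194304.

23695/4194304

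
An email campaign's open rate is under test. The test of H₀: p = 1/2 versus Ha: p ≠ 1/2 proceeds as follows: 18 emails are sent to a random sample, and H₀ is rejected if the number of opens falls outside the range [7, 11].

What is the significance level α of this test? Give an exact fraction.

Under H₀, K ~ Binomial(18, 1/2); α is the probability of landing in either tail, P(K ≤ 6) + P(K ≥ 12).
By symmetry, α = 2·P(K ≤ 6) = 2·(1 + 18 + 153 + 816 + 3060 + 8568 + 18564)/262144 = 62360/262144 = 7795/32768.

7795/32768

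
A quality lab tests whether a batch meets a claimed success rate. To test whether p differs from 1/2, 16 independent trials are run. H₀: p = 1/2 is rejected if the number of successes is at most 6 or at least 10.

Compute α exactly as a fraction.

The significance level is the null-hypothesis probability of the rejection region {≤6} ∪ {≥10}.
By symmetry, α = 2·P(X ≤ 6) = 2·(1 + 16 + 120 + 560 + 1820 + 4368 + 8008)/65536 = 29786/65536 = 14893/32768.

14893/32768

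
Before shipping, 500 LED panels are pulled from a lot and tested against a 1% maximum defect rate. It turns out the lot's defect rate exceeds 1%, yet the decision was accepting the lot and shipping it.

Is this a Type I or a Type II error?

The null hypothesis here is that the lot's defect rate is 1% (within specification).
'Accepting the lot and shipping it' corresponds to failing to reject H₀.
H₀ was not rejected but H₀ is false — a Type II error (false negative).

Type II error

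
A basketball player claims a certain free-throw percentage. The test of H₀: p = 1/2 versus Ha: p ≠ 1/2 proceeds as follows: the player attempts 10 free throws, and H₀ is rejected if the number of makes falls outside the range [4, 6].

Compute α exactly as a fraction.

11/32

The significance level is the null-hypothesis probability of the rejection region {≤3} ∪ {≥7}.
Each tail has probability (1 + 10 + 45 + 120)/1024; doubling gives α = 352/1024 = 11/32.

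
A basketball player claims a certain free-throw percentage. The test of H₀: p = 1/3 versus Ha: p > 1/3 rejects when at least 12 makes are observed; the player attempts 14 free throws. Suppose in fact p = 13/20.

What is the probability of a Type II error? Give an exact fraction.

750447350803558569/819200000000000000

A Type II error is failing to reject when Ha holds: with p = 13/20, β = P(S ≤ 11).
Adding the binomial probabilities P(S=0)+…+P(S=11) at p = 13/20 gives 750447350803558569/819200000000000000.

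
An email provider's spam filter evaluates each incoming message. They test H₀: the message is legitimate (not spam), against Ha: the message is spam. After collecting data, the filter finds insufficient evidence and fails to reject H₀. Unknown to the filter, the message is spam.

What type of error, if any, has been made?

Type II error

H₀ was not rejected, but H₀ is actually false.
Failing to reject a false null hypothesis is a Type II error (false negative).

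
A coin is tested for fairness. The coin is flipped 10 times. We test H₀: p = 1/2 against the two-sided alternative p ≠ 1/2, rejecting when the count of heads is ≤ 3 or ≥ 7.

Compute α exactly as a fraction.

11/32

α = P(Y ≤ 3 or Y ≥ 7 | p = 1/2), Y ~ Binomial(10, 1/2).
The two tails are symmetric, so α = 2·(1 + 10 + 45 + 120)/2^10 = 352/1024 = 11/32.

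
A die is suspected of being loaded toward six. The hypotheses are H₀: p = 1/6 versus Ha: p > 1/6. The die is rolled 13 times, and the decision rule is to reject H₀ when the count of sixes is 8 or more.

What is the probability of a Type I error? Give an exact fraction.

13909/40310784

The Type I error probability is α = P(K ≥ 8) computed under H₀, where K ~ Binomial(13, 1/6).
Adding the binomial terms for j = 8 through 13 with p = 1/6 yields 13909/40310784.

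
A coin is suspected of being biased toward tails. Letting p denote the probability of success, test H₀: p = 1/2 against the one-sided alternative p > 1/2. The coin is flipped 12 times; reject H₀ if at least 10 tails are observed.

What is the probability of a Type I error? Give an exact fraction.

Under H₀, Y ~ Binomial(12, 1/2), and α = P(Y ≥ 10).
That's C(12,10) + C(12,11) + C(12,12) over 2^12, i.e. (66 + 12 + 1)/4096 = 79/4096.

79/4096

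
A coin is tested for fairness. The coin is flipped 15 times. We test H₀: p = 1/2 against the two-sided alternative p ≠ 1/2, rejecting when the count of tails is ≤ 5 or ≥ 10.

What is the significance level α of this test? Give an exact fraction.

Under H₀, K ~ Binomial(15, 1/2); α is the probability of landing in either tail, P(K ≤ 5) + P(K ≥ 10).
Each tail has probability (1 + 15 + 105 + 455 + 1365 + 3003)/32768; doubling gives α = 9888/32768 = 309/1024.

309/1024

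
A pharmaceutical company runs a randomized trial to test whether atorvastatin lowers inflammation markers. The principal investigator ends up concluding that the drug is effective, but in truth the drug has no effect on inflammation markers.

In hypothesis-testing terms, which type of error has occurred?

Type I error

The null hypothesis here is that the drug has no effect on inflammation markers.
'Concluding that the drug is effective' corresponds to rejecting H₀.
H₀ was rejected but H₀ is true — a Type I error (false positive).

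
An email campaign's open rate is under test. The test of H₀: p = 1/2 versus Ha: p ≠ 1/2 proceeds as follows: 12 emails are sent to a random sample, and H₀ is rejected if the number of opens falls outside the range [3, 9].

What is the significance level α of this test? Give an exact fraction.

79/2048

α = P(X ≤ 2 or X ≥ 10 | p = 1/2), X ~ Binomial(12, 1/2).
The two tails are symmetric, so α = 2·(1 + 12 + 66)/2^12 = 158/4096 = 79/2048.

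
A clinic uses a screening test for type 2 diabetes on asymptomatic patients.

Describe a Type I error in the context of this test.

With the conventional null hypothesis that the patient does not have type 2 diabetes:
A Type I error is rejecting H₀ when H₀ is true.
Here that means flagging the patient as positive and ordering follow-up testing when actually the patient does not have type 2 diabetes.

A Type I error would mean concluding that the patient has type 2 diabetes when in fact the patient does not have type 2 diabetes.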